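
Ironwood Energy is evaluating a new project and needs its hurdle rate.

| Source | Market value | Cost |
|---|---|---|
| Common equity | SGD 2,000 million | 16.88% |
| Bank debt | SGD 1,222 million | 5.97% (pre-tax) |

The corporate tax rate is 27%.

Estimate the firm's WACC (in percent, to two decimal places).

Total capital V = 2000 + 1222 = 3222.
Equity: weight = 2000/3222 = 0.6207; cost = 16.88%.
Bank debt: weight = 1222/3222 = 0.3793; after-tax cost = 5.97% × (1 − 27%) = 4.3581%.
WACC = 0.6207 × 16.8800% + 0.3793 × 4.3581% = 12.1308%.

12.13%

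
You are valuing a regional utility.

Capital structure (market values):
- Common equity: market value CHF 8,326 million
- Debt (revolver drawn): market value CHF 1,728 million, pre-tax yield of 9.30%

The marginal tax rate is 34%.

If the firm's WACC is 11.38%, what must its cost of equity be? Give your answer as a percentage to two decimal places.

Total capital V = 8326 + 1728 = 10054.
Equity weight = 8326/10054 = 0.8281.
Revolver drawn weight = 1728/10054 = 0.1719.
Debt contribution = 0.1719 × 9.3% × (1 − 34%) = 1.0549%.
Required equity contribution = 11.38% − 1.0549% = 10.3251%.
Re = 10.3251% / 0.8281 = 12.4679%.

12.47%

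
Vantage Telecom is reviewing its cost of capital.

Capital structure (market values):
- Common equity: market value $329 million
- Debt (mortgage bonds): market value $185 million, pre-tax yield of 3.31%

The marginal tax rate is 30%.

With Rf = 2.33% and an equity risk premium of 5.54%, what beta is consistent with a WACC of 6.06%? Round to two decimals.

1.05

Total capital V = 329 + 185 = 514.
Equity weight = 329/514 = 0.6401.
Mortgage bonds weight = 185/514 = 0.3599.
Debt contribution = 0.3599 × 3.31% × (1 − 30%) = 0.8339%.
Required equity contribution = 6.06% − 0.8339% = 5.2261%  ⇒  Re = 8.1647%.
CAPM: 8.1647% = 2.33% + β × 5.54%  ⇒  β = 1.0532.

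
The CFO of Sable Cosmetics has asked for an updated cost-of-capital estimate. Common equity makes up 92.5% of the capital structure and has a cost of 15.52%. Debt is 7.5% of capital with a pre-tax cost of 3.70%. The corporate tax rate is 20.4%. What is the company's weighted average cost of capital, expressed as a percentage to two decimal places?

After-tax cost of debt = 3.7% × (1 − 20.4%) = 2.9452%.
WACC = 0.925 × 15.5200% + 0.075 × 2.9452% = 14.5769%.

14.58%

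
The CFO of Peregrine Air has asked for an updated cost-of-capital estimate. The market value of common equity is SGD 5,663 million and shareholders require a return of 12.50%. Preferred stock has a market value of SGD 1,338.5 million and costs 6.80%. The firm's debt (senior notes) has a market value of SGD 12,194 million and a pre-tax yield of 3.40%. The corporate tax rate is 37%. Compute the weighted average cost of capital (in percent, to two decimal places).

5.52%

Total capital V = 5663 + 1338.5 + 12194 = 19195.5.
Equity: weight = 5663/19195.5 = 0.2950; cost = 12.5%.
Preferred: weight = 1338.5/19195.5 = 0.0697; cost = 6.8%.
Senior notes: weight = 12194/19195.5 = 0.6353; after-tax cost = 3.4% × (1 − 37%) = 2.1420%.
WACC = 0.2950 × 12.5000% + 0.0697 × 6.8000% + 0.6353 × 2.1420% = 5.5226%.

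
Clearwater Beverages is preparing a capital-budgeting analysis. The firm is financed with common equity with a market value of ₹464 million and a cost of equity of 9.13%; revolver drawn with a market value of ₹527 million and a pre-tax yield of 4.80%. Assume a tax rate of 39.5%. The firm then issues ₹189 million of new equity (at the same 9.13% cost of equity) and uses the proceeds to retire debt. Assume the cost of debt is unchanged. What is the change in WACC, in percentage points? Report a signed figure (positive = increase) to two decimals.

+1.19 pp

Current WACC:
Total capital V = 464 + 527 = 991.
Equity: weight = 464/991 = 0.4682; cost = 9.13%.
Revolver drawn: weight = 527/991 = 0.5318; after-tax cost = 4.8% × (1 − 39.5%) = 2.9040%.
WACC = 0.4682 × 9.1300% + 0.5318 × 2.9040% = 5.8191%.
After the change:
Total capital V = 653 + 338 = 991.
Equity: weight = 653/991 = 0.6589; cost = 9.13%.
Revolver drawn: weight = 338/991 = 0.3411; after-tax cost = 4.8% × (1 − 39.5%) = 2.9040%.
WACC = 0.6589 × 9.1300% + 0.3411 × 2.9040% = 7.0065%.
Change in WACC = 7.0065% − 5.8191% = 1.1874 pp.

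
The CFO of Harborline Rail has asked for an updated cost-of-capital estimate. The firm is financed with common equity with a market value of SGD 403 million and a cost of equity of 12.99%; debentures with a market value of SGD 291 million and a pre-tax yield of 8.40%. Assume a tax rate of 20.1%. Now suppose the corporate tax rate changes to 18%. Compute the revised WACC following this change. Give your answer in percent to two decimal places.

After the change:
Total capital V = 403 + 291 = 694.
Equity: weight = 403/694 = 0.5807; cost = 12.99%.
Debentures: weight = 291/694 = 0.4193; after-tax cost = 8.4% × (1 − 18%) = 6.8880%.
WACC = 0.5807 × 12.9900% + 0.4193 × 6.8880% = 10.4314%.

10.43%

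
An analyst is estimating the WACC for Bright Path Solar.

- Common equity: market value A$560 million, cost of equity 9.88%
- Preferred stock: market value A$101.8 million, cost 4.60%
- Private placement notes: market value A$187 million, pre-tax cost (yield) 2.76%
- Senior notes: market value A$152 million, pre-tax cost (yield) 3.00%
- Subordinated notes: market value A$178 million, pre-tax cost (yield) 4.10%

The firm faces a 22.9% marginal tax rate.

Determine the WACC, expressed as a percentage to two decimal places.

6.20%

Total capital V = 560 + 101.8 + 187 + 152 + 178 = 1178.8.
Equity: weight = 560/1178.8 = 0.4751; cost = 9.88%.
Preferred: weight = 101.8/1178.8 = 0.0864; cost = 4.6%.
Private placement notes: weight = 187/1178.8 = 0.1586; after-tax cost = 2.76% × (1 − 22.9%) = 2.1280%.
Senior notes: weight = 152/1178.8 = 0.1289; after-tax cost = 3% × (1 − 22.9%) = 2.3130%.
Subordinated notes: weight = 178/1178.8 = 0.1510; after-tax cost = 4.1% × (1 − 22.9%) = 3.1611%.
WACC = 0.4751 × 9.8800% + 0.0864 × 4.6000% + 0.1586 × 2.1280% + 0.1289 × 2.3130% + 0.1510 × 3.1611% = 6.2040%.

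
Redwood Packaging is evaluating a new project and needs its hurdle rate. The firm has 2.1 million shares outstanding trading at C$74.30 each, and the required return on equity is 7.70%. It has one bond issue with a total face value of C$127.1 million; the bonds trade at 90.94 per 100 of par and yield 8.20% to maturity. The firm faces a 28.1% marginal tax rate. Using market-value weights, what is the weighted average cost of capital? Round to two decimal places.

Market value of equity E = 74.3 × 2.1m = 156.03m. Market value of debt D = 127.1m × 90.94/100 = 115.58474m.
Total capital V = 156.03 + 115.58474 = 271.61474.
Equity: weight = 156.03/271.61474 = 0.5745; cost = 7.7%.
Bonds outstanding: weight = 115.58474/271.61474 = 0.4255; after-tax cost = 8.2% × (1 − 28.1%) = 5.8958%.
WACC = 0.5745 × 7.7000% + 0.4255 × 5.8958% = 6.9322%.

6.93%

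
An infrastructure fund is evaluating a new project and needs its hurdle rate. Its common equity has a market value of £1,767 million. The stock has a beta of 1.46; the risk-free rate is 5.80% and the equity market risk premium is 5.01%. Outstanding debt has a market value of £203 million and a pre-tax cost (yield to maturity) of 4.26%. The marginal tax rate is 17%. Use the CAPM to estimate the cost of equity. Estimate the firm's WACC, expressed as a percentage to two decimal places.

Cost of equity via CAPM: Re = 5.8% + 1.46 × 5.01% = 13.1146%.
Total capital V = 1767 + 203 = 1970.
Equity: weight = 1767/1970 = 0.8970; cost = 13.1146%.
Debt: weight = 203/1970 = 0.1030; after-tax cost = 4.26% × (1 − 17%) = 3.5358%.
WACC = 0.8970 × 13.1146% + 0.1030 × 3.5358% = 12.1275%.

12.13%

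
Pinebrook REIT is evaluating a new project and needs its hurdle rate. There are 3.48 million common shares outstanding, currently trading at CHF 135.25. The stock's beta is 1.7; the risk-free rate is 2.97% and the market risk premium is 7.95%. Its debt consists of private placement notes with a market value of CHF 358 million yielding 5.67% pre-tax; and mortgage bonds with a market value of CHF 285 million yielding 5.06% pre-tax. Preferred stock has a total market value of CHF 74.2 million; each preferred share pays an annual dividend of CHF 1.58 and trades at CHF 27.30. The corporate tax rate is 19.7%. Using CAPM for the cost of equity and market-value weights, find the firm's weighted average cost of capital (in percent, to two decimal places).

9.24%

Cost of equity via CAPM: Re = 2.97% + 1.7 × 7.95% = 16.4850%.
Cost of preferred: Rp = 1.58 / 27.3 = 5.7875%.
Market value of equity E = 135.25 × 3.48m = 470.67m.
Total capital V = 470.67 + 74.2 + 358 + 285 = 1187.87.
Equity: weight = 470.67/1187.87 = 0.3962; cost = 16.485%.
Preferred: weight = 74.2/1187.87 = 0.0625; cost = 5.7875%.
Private placement notes: weight = 358/1187.87 = 0.3014; after-tax cost = 5.67% × (1 − 19.7%) = 4.5530%.
Mortgage bonds: weight = 285/1187.87 = 0.2399; after-tax cost = 5.06% × (1 − 19.7%) = 4.0632%.
WACC = 0.3962 × 16.4850% + 0.0625 × 5.7875% + 0.3014 × 4.5530% + 0.2399 × 4.0632% = 9.2404%.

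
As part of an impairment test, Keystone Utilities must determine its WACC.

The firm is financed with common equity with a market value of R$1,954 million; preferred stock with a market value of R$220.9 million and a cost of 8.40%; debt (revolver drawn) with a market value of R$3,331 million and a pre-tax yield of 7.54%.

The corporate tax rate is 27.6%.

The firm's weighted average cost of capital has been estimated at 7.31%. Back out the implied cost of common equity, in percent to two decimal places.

10.34%

Total capital V = 1954 + 220.9 + 3331 = 5505.9.
Equity weight = 1954/5505.9 = 0.3549.
Preferred weight = 220.9/5505.9 = 0.0401.
Revolver drawn weight = 3331/5505.9 = 0.6050.
Debt contribution = 0.6050 × 7.54% × (1 − 27.6%) = 3.3026%.
Preferred contribution = 0.0401 × 8.4% = 0.3370%.
Required equity contribution = 7.31% − 3.6396% = 3.6704%.
Re = 3.6704% / 0.3549 = 10.3423%.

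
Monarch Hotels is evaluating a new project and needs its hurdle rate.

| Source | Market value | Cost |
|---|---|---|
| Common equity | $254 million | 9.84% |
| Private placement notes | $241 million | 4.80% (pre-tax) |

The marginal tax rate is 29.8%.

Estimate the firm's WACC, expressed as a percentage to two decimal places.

6.69%

Total capital V = 254 + 241 = 495.
Equity: weight = 254/495 = 0.5131; cost = 9.84%.
Private placement notes: weight = 241/495 = 0.4869; after-tax cost = 4.8% × (1 − 29.8%) = 3.3696%.
WACC = 0.5131 × 9.8400% + 0.4869 × 3.3696% = 6.6898%.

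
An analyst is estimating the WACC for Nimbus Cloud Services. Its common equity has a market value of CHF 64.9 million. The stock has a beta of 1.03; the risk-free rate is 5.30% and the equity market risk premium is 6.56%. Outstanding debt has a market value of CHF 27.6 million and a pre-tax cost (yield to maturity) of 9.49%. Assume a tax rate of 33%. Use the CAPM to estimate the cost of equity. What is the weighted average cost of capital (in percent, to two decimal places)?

Cost of equity via CAPM: Re = 5.3% + 1.03 × 6.56% = 12.0568%.
Total capital V = 64.9 + 27.6 = 92.5.
Equity: weight = 64.9/92.5 = 0.7016; cost = 12.0568%.
Debt: weight = 27.6/92.5 = 0.2984; after-tax cost = 9.49% × (1 − 33%) = 6.3583%.
WACC = 0.7016 × 12.0568% + 0.2984 × 6.3583% = 10.3565%.

10.36%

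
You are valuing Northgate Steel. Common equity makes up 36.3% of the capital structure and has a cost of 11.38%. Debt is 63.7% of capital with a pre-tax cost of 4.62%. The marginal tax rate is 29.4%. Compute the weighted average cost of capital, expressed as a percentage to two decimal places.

6.21%

After-tax cost of debt = 4.62% × (1 − 29.4%) = 3.2617%.
WACC = 0.363 × 11.3800% + 0.637 × 3.2617% = 6.2087%.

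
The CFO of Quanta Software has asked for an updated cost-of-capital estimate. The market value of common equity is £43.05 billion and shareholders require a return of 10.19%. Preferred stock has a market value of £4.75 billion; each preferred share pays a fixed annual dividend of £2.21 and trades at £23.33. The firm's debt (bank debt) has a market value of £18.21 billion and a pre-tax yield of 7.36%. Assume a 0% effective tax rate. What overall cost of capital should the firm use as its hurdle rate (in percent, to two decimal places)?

9.36%

Cost of preferred: Rp = 2.21 / 23.33 = 9.4728%.
Total capital V = 43.05 + 4.75 + 18.21 = 66.01.
Equity: weight = 43.05/66.01 = 0.6522; cost = 10.19%.
Preferred: weight = 4.75/66.01 = 0.0720; cost = 9.4728%.
Bank debt: weight = 18.21/66.01 = 0.2759; after-tax cost = 7.36% × (1 − 0%) = 7.3600%.
WACC = 0.6522 × 10.1900% + 0.0720 × 9.4728% + 0.2759 × 7.3600% = 9.3577%.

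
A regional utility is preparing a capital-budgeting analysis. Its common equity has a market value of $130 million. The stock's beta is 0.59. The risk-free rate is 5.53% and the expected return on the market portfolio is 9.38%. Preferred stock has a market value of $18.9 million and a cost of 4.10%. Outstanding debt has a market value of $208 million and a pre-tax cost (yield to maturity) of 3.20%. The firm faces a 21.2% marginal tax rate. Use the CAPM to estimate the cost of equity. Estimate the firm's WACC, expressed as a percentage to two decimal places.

Market risk premium = 9.38% − 5.53% = 3.85%.
Cost of equity via CAPM: Re = 5.53% + 0.59 × 3.85% = 7.8015%.
Total capital V = 130 + 18.9 + 208 = 356.9.
Equity: weight = 130/356.9 = 0.3642; cost = 7.8015%.
Preferred: weight = 18.9/356.9 = 0.0530; cost = 4.1%.
Debt: weight = 208/356.9 = 0.5828; after-tax cost = 3.2% × (1 − 21.2%) = 2.5216%.
WACC = 0.3642 × 7.8015% + 0.0530 × 4.1000% + 0.5828 × 2.5216% = 4.5284%.

4.53%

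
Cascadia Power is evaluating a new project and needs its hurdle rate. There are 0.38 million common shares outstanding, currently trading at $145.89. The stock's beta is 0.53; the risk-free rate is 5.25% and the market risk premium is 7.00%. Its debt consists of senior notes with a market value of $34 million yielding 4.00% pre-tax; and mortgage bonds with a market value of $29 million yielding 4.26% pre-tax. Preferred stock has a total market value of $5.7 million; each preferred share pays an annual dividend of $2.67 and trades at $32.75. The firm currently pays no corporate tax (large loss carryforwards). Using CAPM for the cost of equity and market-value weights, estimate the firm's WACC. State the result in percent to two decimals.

6.47%

Cost of equity via CAPM: Re = 5.25% + 0.53 × 7.0% = 8.9600%.
Cost of preferred: Rp = 2.67 / 32.75 = 8.1527%.
Market value of equity E = 145.89 × 0.38m = 55.4382m.
Total capital V = 55.4382 + 5.7 + 34 + 29 = 124.1382.
Equity: weight = 55.4382/124.1382 = 0.4466; cost = 8.96%.
Preferred: weight = 5.7/124.1382 = 0.0459; cost = 8.1527%.
Senior notes: weight = 34/124.1382 = 0.2739; after-tax cost = 4% × (1 − 0%) = 4.0000%.
Mortgage bonds: weight = 29/124.1382 = 0.2336; after-tax cost = 4.26% × (1 − 0%) = 4.2600%.
WACC = 0.4466 × 8.9600% + 0.0459 × 8.1527% + 0.2739 × 4.0000% + 0.2336 × 4.2600% = 6.4665%.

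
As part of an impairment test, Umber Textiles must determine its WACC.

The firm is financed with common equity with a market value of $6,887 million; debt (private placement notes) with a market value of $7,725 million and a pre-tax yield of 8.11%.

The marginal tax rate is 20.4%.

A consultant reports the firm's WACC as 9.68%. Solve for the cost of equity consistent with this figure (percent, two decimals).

Total capital V = 6887 + 7725 = 14612.
Equity weight = 6887/14612 = 0.4713.
Private placement notes weight = 7725/14612 = 0.5287.
Debt contribution = 0.5287 × 8.11% × (1 − 20.4%) = 3.4129%.
Required equity contribution = 9.68% − 3.4129% = 6.2671%.
Re = 6.2671% / 0.4713 = 13.2968%.

13.30%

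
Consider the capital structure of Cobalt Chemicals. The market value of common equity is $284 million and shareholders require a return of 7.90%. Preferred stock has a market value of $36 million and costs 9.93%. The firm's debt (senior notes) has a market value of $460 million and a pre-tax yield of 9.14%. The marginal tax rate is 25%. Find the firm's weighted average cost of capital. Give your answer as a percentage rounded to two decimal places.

Total capital V = 284 + 36 + 460 = 780.
Equity: weight = 284/780 = 0.3641; cost = 7.9%.
Preferred: weight = 36/780 = 0.0462; cost = 9.93%.
Senior notes: weight = 460/780 = 0.5897; after-tax cost = 9.14% × (1 − 25%) = 6.8550%.
WACC = 0.3641 × 7.9000% + 0.0462 × 9.9300% + 0.5897 × 6.8550% = 7.3774%.

7.38%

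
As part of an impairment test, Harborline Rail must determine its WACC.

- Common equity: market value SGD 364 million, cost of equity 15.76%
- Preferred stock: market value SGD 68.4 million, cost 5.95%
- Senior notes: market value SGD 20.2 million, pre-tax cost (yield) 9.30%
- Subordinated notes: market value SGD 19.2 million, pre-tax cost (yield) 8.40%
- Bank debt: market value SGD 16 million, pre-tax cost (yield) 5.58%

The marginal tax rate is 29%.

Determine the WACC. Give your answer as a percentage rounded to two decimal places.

13.23%

Total capital V = 364 + 68.4 + 20.2 + 19.2 + 16 = 487.8.
Equity: weight = 364/487.8 = 0.7462; cost = 15.76%.
Preferred: weight = 68.4/487.8 = 0.1402; cost = 5.95%.
Senior notes: weight = 20.2/487.8 = 0.0414; after-tax cost = 9.3% × (1 − 29%) = 6.6030%.
Subordinated notes: weight = 19.2/487.8 = 0.0394; after-tax cost = 8.4% × (1 − 29%) = 5.9640%.
Bank debt: weight = 16/487.8 = 0.0328; after-tax cost = 5.58% × (1 − 29%) = 3.9618%.
WACC = 0.7462 × 15.7600% + 0.1402 × 5.9500% + 0.0414 × 6.6030% + 0.0394 × 5.9640% + 0.0328 × 3.9618% = 13.2327%.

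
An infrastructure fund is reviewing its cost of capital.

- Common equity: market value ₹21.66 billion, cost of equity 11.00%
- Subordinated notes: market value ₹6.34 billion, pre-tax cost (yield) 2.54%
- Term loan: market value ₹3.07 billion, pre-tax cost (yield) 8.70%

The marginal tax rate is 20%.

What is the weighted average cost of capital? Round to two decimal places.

8.77%

Total capital V = 21.66 + 6.34 + 3.07 = 31.07.
Equity: weight = 21.66/31.07 = 0.6971; cost = 11%.
Subordinated notes: weight = 6.34/31.07 = 0.2041; after-tax cost = 2.54% × (1 − 20%) = 2.0320%.
Term loan: weight = 3.07/31.07 = 0.0988; after-tax cost = 8.7% × (1 − 20%) = 6.9600%.
WACC = 0.6971 × 11.0000% + 0.2041 × 2.0320% + 0.0988 × 6.9600% = 8.7708%.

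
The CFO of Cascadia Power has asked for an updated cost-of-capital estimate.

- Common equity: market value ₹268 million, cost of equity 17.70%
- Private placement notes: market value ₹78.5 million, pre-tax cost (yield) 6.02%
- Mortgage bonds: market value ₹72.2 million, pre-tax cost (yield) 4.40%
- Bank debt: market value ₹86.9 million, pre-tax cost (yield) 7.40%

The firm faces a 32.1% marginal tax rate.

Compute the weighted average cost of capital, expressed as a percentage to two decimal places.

Total capital V = 268 + 78.5 + 72.2 + 86.9 = 505.6.
Equity: weight = 268/505.6 = 0.5301; cost = 17.7%.
Private placement notes: weight = 78.5/505.6 = 0.1553; after-tax cost = 6.02% × (1 − 32.1%) = 4.0876%.
Mortgage bonds: weight = 72.2/505.6 = 0.1428; after-tax cost = 4.4% × (1 − 32.1%) = 2.9876%.
Bank debt: weight = 86.9/505.6 = 0.1719; after-tax cost = 7.4% × (1 − 32.1%) = 5.0246%.
WACC = 0.5301 × 17.7000% + 0.1553 × 4.0876% + 0.1428 × 2.9876% + 0.1719 × 5.0246% = 11.3070%.

11.31%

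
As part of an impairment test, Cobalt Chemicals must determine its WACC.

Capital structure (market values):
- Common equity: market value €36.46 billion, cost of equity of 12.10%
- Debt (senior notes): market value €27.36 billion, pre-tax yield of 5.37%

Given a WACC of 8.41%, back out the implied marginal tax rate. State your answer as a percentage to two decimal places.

Total capital V = 36.46 + 27.36 = 63.82.
Equity weight = 36.46/63.82 = 0.5713.
Senior notes weight = 27.36/63.82 = 0.4287.
Equity contribution = 0.5713 × 12.1% = 6.9127%.
Debt contribution must be 8.41% − 6.9127% = 1.4973%.
0.4287 × 5.37% × (1 − T) = 1.4973%  ⇒  (1 − T) = 0.6504.
T = 34.9591%.

34.96%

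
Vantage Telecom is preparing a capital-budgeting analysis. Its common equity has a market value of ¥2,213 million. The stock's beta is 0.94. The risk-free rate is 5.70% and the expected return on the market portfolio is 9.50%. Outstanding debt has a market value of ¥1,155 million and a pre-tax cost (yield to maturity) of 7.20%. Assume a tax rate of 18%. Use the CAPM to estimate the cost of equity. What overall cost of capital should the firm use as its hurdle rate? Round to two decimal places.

8.12%

Market risk premium = 9.5% − 5.7% = 3.8%.
Cost of equity via CAPM: Re = 5.7% + 0.94 × 3.8% = 9.2720%.
Total capital V = 2213 + 1155 = 3368.
Equity: weight = 2213/3368 = 0.6571; cost = 9.272%.
Debt: weight = 1155/3368 = 0.3429; after-tax cost = 7.2% × (1 − 18%) = 5.9040%.
WACC = 0.6571 × 9.2720% + 0.3429 × 5.9040% = 8.1170%.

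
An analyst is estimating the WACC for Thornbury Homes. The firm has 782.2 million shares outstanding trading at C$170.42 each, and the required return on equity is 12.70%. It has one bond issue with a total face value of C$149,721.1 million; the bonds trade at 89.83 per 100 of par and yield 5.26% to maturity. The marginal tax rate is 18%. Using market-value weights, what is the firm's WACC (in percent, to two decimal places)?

8.49%

Market value of equity E = 170.42 × 782.2m = 133302.524m. Market value of debt D = 149721.1m × 89.83/100 = 134494.46413m.
Total capital V = 133302.524 + 134494.46413 = 267796.98813.
Equity: weight = 133302.524/267796.98813 = 0.4978; cost = 12.7%.
Bonds outstanding: weight = 134494.46413/267796.98813 = 0.5022; after-tax cost = 5.26% × (1 − 18%) = 4.3132%.
WACC = 0.4978 × 12.7000% + 0.5022 × 4.3132% = 8.4879%.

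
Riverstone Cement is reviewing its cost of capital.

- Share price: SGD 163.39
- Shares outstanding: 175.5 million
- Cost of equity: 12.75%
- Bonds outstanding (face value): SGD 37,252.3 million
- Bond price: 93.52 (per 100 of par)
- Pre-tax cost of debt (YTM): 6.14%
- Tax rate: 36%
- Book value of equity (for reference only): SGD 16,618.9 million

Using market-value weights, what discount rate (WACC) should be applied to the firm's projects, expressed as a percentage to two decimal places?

Market value of equity E = 163.39 × 175.5m = 28674.945m. Market value of debt D = 37252.3m × 93.52/100 = 34838.35096m.
Total capital V = 28674.945 + 34838.35096 = 63513.29596.
Equity: weight = 28674.945/63513.29596 = 0.4515; cost = 12.75%.
Bonds outstanding: weight = 34838.35096/63513.29596 = 0.5485; after-tax cost = 6.14% × (1 − 36%) = 3.9296%.
WACC = 0.4515 × 12.7500% + 0.5485 × 3.9296% = 7.9118%.

7.91%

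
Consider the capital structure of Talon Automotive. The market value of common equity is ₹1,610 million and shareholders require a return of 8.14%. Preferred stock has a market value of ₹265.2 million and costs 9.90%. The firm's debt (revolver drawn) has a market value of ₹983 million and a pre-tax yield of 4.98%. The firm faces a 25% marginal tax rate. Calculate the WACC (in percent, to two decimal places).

6.79%

Total capital V = 1610 + 265.2 + 983 = 2858.2.
Equity: weight = 1610/2858.2 = 0.5633; cost = 8.14%.
Preferred: weight = 265.2/2858.2 = 0.0928; cost = 9.9%.
Revolver drawn: weight = 983/2858.2 = 0.3439; after-tax cost = 4.98% × (1 − 25%) = 3.7350%.
WACC = 0.5633 × 8.1400% + 0.0928 × 9.9000% + 0.3439 × 3.7350% = 6.7883%.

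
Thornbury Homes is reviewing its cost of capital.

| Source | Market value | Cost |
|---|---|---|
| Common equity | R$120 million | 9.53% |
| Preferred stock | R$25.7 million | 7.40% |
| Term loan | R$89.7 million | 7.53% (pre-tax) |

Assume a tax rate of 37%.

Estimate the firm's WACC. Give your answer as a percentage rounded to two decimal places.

7.47%

Total capital V = 120 + 25.7 + 89.7 = 235.4.
Equity: weight = 120/235.4 = 0.5098; cost = 9.53%.
Preferred: weight = 25.7/235.4 = 0.1092; cost = 7.4%.
Term loan: weight = 89.7/235.4 = 0.3811; after-tax cost = 7.53% × (1 − 37%) = 4.7439%.
WACC = 0.5098 × 9.5300% + 0.1092 × 7.4000% + 0.3811 × 4.7439% = 7.4737%.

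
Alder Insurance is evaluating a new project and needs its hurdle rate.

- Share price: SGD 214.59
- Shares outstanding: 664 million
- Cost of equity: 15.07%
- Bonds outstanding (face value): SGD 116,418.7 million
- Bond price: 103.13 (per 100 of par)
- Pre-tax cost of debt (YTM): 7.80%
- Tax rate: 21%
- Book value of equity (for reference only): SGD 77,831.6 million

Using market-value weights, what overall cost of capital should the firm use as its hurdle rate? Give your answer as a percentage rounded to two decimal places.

11.00%

Market value of equity E = 214.59 × 664m = 142487.76m. Market value of debt D = 116418.7m × 103.13/100 = 120062.60531m.
Total capital V = 142487.76 + 120062.60531 = 262550.36531.
Equity: weight = 142487.76/262550.36531 = 0.5427; cost = 15.07%.
Bonds outstanding: weight = 120062.60531/262550.36531 = 0.4573; after-tax cost = 7.8% × (1 − 21%) = 6.1620%.
WACC = 0.5427 × 15.0700% + 0.4573 × 6.1620% = 10.9964%.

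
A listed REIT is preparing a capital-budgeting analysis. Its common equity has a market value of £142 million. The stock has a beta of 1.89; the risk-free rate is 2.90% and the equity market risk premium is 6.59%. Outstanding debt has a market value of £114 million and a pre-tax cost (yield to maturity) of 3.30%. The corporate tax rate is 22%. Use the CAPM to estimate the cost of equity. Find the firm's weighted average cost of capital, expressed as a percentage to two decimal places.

9.66%

Cost of equity via CAPM: Re = 2.9% + 1.89 × 6.59% = 15.3551%.
Total capital V = 142 + 114 = 256.
Equity: weight = 142/256 = 0.5547; cost = 15.3551%.
Debt: weight = 114/256 = 0.4453; after-tax cost = 3.3% × (1 − 22%) = 2.5740%.
WACC = 0.5547 × 15.3551% + 0.4453 × 2.5740% = 9.6635%.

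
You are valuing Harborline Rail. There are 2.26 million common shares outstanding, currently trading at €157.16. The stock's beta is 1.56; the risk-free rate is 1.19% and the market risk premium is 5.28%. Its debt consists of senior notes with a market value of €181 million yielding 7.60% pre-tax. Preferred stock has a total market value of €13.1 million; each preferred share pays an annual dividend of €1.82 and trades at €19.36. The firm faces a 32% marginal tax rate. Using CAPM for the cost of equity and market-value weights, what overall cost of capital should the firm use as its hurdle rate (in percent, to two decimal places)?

Cost of equity via CAPM: Re = 1.19% + 1.56 × 5.28% = 9.4268%.
Cost of preferred: Rp = 1.82 / 19.36 = 9.4008%.
Market value of equity E = 157.16 × 2.26m = 355.1816m.
Total capital V = 355.1816 + 13.1 + 181 = 549.2816.
Equity: weight = 355.1816/549.2816 = 0.6466; cost = 9.4268%.
Preferred: weight = 13.1/549.2816 = 0.0238; cost = 9.4008%.
Senior notes: weight = 181/549.2816 = 0.3295; after-tax cost = 7.6% × (1 − 32%) = 5.1680%.
WACC = 0.6466 × 9.4268% + 0.0238 × 9.4008% + 0.3295 × 5.1680% = 8.0228%.

8.02%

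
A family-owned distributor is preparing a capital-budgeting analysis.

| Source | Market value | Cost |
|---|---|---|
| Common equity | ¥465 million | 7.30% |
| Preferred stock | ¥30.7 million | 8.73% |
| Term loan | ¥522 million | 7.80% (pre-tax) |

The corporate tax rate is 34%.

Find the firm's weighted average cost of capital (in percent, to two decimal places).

6.24%

Total capital V = 465 + 30.7 + 522 = 1017.7.
Equity: weight = 465/1017.7 = 0.4569; cost = 7.3%.
Preferred: weight = 30.7/1017.7 = 0.0302; cost = 8.73%.
Term loan: weight = 522/1017.7 = 0.5129; after-tax cost = 7.8% × (1 − 34%) = 5.1480%.
WACC = 0.4569 × 7.3000% + 0.0302 × 8.7300% + 0.5129 × 5.1480% = 6.2393%.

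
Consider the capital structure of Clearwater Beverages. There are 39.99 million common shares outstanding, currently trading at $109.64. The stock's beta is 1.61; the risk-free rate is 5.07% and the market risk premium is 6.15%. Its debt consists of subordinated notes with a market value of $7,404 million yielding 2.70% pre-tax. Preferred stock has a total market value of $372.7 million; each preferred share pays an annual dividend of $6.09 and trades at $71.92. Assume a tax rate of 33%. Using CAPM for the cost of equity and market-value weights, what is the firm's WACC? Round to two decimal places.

Cost of equity via CAPM: Re = 5.07% + 1.61 × 6.15% = 14.9715%.
Cost of preferred: Rp = 6.09 / 71.92 = 8.4677%.
Market value of equity E = 109.64 × 39.99m = 4384.5036m.
Total capital V = 4384.5036 + 372.7 + 7404 = 12161.2036.
Equity: weight = 4384.5036/12161.2036 = 0.3605; cost = 14.9715%.
Preferred: weight = 372.7/12161.2036 = 0.0306; cost = 8.4677%.
Subordinated notes: weight = 7404/12161.2036 = 0.6088; after-tax cost = 2.7% × (1 − 33%) = 1.8090%.
WACC = 0.3605 × 14.9715% + 0.0306 × 8.4677% + 0.6088 × 1.8090% = 6.7586%.

6.76%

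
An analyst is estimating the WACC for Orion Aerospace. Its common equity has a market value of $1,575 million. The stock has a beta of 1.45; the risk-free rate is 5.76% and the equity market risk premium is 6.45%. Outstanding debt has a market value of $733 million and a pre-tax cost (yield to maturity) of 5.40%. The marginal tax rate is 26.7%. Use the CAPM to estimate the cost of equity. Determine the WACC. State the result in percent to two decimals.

11.57%

Cost of equity via CAPM: Re = 5.76% + 1.45 × 6.45% = 15.1125%.
Total capital V = 1575 + 733 = 2308.
Equity: weight = 1575/2308 = 0.6824; cost = 15.1125%.
Debt: weight = 733/2308 = 0.3176; after-tax cost = 5.4% × (1 − 26.7%) = 3.9582%.
WACC = 0.6824 × 15.1125% + 0.3176 × 3.9582% = 11.5700%.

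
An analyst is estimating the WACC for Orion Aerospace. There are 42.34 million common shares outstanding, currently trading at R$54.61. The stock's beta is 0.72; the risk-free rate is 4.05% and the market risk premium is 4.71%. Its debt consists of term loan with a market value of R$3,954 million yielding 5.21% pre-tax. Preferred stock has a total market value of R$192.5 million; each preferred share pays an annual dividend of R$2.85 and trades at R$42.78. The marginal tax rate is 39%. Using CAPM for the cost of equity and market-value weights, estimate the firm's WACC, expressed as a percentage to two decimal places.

4.81%

Cost of equity via CAPM: Re = 4.05% + 0.72 × 4.71% = 7.4412%.
Cost of preferred: Rp = 2.85 / 42.78 = 6.6620%.
Market value of equity E = 54.61 × 42.34m = 2312.1874m.
Total capital V = 2312.1874 + 192.5 + 3954 = 6458.6874.
Equity: weight = 2312.1874/6458.6874 = 0.3580; cost = 7.4412%.
Preferred: weight = 192.5/6458.6874 = 0.0298; cost = 6.662%.
Term loan: weight = 3954/6458.6874 = 0.6122; after-tax cost = 5.21% × (1 − 39%) = 3.1781%.
WACC = 0.3580 × 7.4412% + 0.0298 × 6.6620% + 0.6122 × 3.1781% = 4.8081%.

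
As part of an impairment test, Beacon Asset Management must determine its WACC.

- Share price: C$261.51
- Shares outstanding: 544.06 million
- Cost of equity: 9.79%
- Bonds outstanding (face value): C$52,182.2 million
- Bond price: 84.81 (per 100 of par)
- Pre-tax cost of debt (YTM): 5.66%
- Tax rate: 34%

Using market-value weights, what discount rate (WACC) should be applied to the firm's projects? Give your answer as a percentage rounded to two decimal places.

8.35%

Market value of equity E = 261.51 × 544.06m = 142277.1306m. Market value of debt D = 52182.2m × 84.81/100 = 44255.72382m.
Total capital V = 142277.1306 + 44255.72382 = 186532.85442.
Equity: weight = 142277.1306/186532.85442 = 0.7627; cost = 9.79%.
Bonds outstanding: weight = 44255.72382/186532.85442 = 0.2373; after-tax cost = 5.66% × (1 − 34%) = 3.7356%.
WACC = 0.7627 × 9.7900% + 0.2373 × 3.7356% = 8.3536%.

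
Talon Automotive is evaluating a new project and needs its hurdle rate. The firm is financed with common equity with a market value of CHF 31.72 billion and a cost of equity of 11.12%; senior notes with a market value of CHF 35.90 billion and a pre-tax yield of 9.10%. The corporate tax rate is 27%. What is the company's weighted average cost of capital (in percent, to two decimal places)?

8.74%

Total capital V = 31.72 + 35.9 = 67.62.
Equity: weight = 31.72/67.62 = 0.4691; cost = 11.12%.
Senior notes: weight = 35.9/67.62 = 0.5309; after-tax cost = 9.1% × (1 − 27%) = 6.6430%.
WACC = 0.4691 × 11.1200% + 0.5309 × 6.6430% = 8.7431%.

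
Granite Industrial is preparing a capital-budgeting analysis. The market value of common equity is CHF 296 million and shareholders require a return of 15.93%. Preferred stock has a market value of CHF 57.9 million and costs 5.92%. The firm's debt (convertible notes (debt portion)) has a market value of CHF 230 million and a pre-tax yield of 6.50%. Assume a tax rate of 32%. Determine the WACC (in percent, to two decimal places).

Total capital V = 296 + 57.9 + 230 = 583.9.
Equity: weight = 296/583.9 = 0.5069; cost = 15.93%.
Preferred: weight = 57.9/583.9 = 0.0992; cost = 5.92%.
Convertible notes (debt portion): weight = 230/583.9 = 0.3939; after-tax cost = 6.5% × (1 − 32%) = 4.4200%.
WACC = 0.5069 × 15.9300% + 0.0992 × 5.9200% + 0.3939 × 4.4200% = 10.4036%.

10.40%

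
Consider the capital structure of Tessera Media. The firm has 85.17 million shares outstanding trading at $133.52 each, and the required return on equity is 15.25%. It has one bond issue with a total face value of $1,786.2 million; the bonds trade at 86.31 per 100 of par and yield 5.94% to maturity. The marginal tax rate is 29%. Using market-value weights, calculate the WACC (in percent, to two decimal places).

13.93%

Market value of equity E = 133.52 × 85.17m = 11371.8984m. Market value of debt D = 1786.2m × 86.31/100 = 1541.66922m.
Total capital V = 11371.8984 + 1541.66922 = 12913.56762.
Equity: weight = 11371.8984/12913.56762 = 0.8806; cost = 15.25%.
Bonds outstanding: weight = 1541.66922/12913.56762 = 0.1194; after-tax cost = 5.94% × (1 − 29%) = 4.2174%.
WACC = 0.8806 × 15.2500% + 0.1194 × 4.2174% = 13.9329%.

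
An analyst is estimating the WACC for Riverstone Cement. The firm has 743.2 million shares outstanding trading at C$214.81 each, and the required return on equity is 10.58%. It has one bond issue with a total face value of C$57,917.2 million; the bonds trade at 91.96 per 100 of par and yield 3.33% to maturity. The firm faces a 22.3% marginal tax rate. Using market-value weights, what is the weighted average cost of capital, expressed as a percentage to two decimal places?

Market value of equity E = 214.81 × 743.2m = 159646.792m. Market value of debt D = 57917.2m × 91.96/100 = 53260.65712m.
Total capital V = 159646.792 + 53260.65712 = 212907.44912.
Equity: weight = 159646.792/212907.44912 = 0.7498; cost = 10.58%.
Bonds outstanding: weight = 53260.65712/212907.44912 = 0.2502; after-tax cost = 3.33% × (1 − 22.3%) = 2.5874%.
WACC = 0.7498 × 10.5800% + 0.2502 × 2.5874% = 8.5806%.

8.58%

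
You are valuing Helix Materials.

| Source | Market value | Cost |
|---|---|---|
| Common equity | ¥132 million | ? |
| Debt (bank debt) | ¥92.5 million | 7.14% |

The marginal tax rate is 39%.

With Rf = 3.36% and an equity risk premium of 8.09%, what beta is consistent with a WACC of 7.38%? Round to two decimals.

0.76

Total capital V = 132 + 92.5 = 224.5.
Equity weight = 132/224.5 = 0.5880.
Bank debt weight = 92.5/224.5 = 0.4120.
Debt contribution = 0.4120 × 7.14% × (1 − 39%) = 1.7945%.
Required equity contribution = 7.38% − 1.7945% = 5.5855%  ⇒  Re = 9.4995%.
CAPM: 9.4995% = 3.36% + β × 8.09%  ⇒  β = 0.7589.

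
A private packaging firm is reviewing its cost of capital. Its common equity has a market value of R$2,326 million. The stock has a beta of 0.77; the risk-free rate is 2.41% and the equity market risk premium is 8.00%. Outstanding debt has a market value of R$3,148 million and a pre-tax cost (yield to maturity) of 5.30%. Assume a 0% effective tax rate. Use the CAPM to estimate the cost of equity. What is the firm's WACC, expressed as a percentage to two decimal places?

6.69%

Cost of equity via CAPM: Re = 2.41% + 0.77 × 8.0% = 8.5700%.
Total capital V = 2326 + 3148 = 5474.
Equity: weight = 2326/5474 = 0.4249; cost = 8.57%.
Debt: weight = 3148/5474 = 0.5751; after-tax cost = 5.3% × (1 − 0%) = 5.3000%.
WACC = 0.4249 × 8.5700% + 0.5751 × 5.3000% = 6.6895%.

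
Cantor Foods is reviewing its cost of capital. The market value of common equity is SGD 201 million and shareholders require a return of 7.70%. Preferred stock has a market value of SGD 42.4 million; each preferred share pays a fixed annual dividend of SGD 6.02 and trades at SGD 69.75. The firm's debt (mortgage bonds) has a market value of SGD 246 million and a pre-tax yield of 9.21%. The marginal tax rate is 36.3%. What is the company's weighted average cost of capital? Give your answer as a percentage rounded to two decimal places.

6.86%

Cost of preferred: Rp = 6.02 / 69.75 = 8.6308%.
Total capital V = 201 + 42.4 + 246 = 489.4.
Equity: weight = 201/489.4 = 0.4107; cost = 7.7%.
Preferred: weight = 42.4/489.4 = 0.0866; cost = 8.6308%.
Mortgage bonds: weight = 246/489.4 = 0.5027; after-tax cost = 9.21% × (1 − 36.3%) = 5.8668%.
WACC = 0.4107 × 7.7000% + 0.0866 × 8.6308% + 0.5027 × 5.8668% = 6.8592%.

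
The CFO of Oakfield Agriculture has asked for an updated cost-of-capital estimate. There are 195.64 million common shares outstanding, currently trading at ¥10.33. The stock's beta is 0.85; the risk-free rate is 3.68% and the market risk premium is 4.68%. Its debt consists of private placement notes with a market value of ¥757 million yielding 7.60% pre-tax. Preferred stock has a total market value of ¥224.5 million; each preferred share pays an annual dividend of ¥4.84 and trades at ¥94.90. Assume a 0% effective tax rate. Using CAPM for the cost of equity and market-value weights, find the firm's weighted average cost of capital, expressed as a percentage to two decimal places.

Cost of equity via CAPM: Re = 3.68% + 0.85 × 4.68% = 7.6580%.
Cost of preferred: Rp = 4.84 / 94.9 = 5.1001%.
Market value of equity E = 10.33 × 195.64m = 2020.9612m.
Total capital V = 2020.9612 + 224.5 + 757 = 3002.4612.
Equity: weight = 2020.9612/3002.4612 = 0.6731; cost = 7.658%.
Preferred: weight = 224.5/3002.4612 = 0.0748; cost = 5.1001%.
Private placement notes: weight = 757/3002.4612 = 0.2521; after-tax cost = 7.6% × (1 − 0%) = 7.6000%.
WACC = 0.6731 × 7.6580% + 0.0748 × 5.1001% + 0.2521 × 7.6000% = 7.4521%.

7.45%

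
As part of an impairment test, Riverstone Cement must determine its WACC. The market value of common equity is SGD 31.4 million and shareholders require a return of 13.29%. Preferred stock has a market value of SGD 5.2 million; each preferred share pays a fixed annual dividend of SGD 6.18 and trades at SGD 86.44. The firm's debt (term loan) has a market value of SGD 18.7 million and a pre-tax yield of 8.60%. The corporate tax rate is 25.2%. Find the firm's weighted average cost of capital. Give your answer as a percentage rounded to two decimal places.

10.39%

Cost of preferred: Rp = 6.18 / 86.44 = 7.1495%.
Total capital V = 31.4 + 5.2 + 18.7 = 55.3.
Equity: weight = 31.4/55.3 = 0.5678; cost = 13.29%.
Preferred: weight = 5.2/55.3 = 0.0940; cost = 7.1495%.
Term loan: weight = 18.7/55.3 = 0.3382; after-tax cost = 8.6% × (1 − 25.2%) = 6.4328%.
WACC = 0.5678 × 13.2900% + 0.0940 × 7.1495% + 0.3382 × 6.4328% = 10.3938%.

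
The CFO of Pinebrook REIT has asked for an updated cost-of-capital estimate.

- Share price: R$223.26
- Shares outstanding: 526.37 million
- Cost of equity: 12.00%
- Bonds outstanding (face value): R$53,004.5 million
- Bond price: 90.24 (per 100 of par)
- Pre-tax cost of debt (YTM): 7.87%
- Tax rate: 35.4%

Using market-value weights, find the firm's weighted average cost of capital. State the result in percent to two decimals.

10.00%

Market value of equity E = 223.26 × 526.37m = 117517.3662m. Market value of debt D = 53004.5m × 90.24/100 = 47831.2608m.
Total capital V = 117517.3662 + 47831.2608 = 165348.627.
Equity: weight = 117517.3662/165348.627 = 0.7107; cost = 12%.
Bonds outstanding: weight = 47831.2608/165348.627 = 0.2893; after-tax cost = 7.87% × (1 − 35.4%) = 5.0840%.
WACC = 0.7107 × 12.0000% + 0.2893 × 5.0840% = 9.9994%.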